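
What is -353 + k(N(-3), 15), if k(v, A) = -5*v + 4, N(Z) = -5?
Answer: -324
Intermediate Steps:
k(v, A) = 4 - 5*v
-353 + k(N(-3), 15) = -353 + (4 - 5*(-5)) = -353 + (4 + 25) = -353 + 29 = -324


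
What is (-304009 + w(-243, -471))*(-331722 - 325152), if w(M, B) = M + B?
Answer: 200164615902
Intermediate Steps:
w(M, B) = B + M
(-304009 + w(-243, -471))*(-331722 - 325152) = (-304009 + (-471 - 243))*(-331722 - 325152) = (-304009 - 714)*(-656874) = -304723*(-656874) = 200164615902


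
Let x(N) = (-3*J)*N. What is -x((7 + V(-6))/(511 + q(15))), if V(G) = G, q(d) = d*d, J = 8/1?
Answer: 3/92 ≈ 0.032609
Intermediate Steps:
J = 8 (J = 8*1 = 8)
q(d) = d**2
x(N) = -24*N (x(N) = (-3*8)*N = -24*N)
-x((7 + V(-6))/(511 + q(15))) = -(-24)*(7 - 6)/(511 + 15**2) = -(-24)*1/(511 + 225) = -(-24)*1/736 = -(-24)*1*(1/736) = -(-24)/736 = -1*(-3/92) = 3/92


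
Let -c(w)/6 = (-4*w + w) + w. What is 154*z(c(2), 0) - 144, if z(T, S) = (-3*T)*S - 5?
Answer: -914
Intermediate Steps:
c(w) = 12*w (c(w) = -6*((-4*w + w) + w) = -6*(-3*w + w) = -(-12)*w = 12*w)
z(T, S) = -5 - 3*S*T (z(T, S) = -3*S*T - 5 = -5 - 3*S*T)
154*z(c(2), 0) - 144 = 154*(-5 - 3*0*12*2) - 144 = 154*(-5 - 3*0*24) - 144 = 154*(-5 + 0) - 144 = 154*(-5) - 144 = -770 - 144 = -914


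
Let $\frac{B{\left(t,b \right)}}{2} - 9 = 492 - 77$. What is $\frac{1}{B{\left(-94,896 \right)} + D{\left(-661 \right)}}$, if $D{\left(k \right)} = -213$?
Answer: $\frac{1}{635} \approx 0.0015748$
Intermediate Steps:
$B{\left(t,b \right)} = 848$ ($B{\left(t,b \right)} = 18 + 2 \left(492 - 77\right) = 18 + 2 \cdot 415 = 18 + 830 = 848$)
$\frac{1}{B{\left(-94,896 \right)} + D{\left(-661 \right)}} = \frac{1}{848 - 213} = \frac{1}{635}$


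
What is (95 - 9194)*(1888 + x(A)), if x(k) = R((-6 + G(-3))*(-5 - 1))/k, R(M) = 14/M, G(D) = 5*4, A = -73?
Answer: -2508124185/146 ≈ -1.7179e+7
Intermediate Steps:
G(D) = 20
x(k) = -1/(6*k) (x(k) = (14/(((-6 + 20)*(-5 - 1))))/k = (14/((14*(-6))))/k = (14/(-84))/k = (14*(-1/84))/k = -1/(6*k))
(95 - 9194)*(1888 + x(A)) = (95 - 9194)*(1888 - 1/6/(-73)) = -9099*(1888 - 1/6*(-1/73)) = -9099*(1888 + 1/438) = -9099*826945/438 = -2508124185/146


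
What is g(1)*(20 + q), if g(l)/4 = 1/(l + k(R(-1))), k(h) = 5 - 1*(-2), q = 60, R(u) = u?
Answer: 40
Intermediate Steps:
k(h) = 7 (k(h) = 5 + 2 = 7)
g(l) = 4/(7 + l) (g(l) = 4/(l + 7) = 4/(7 + l))
g(1)*(20 + q) = (4/(7 + 1))*(20 + 60) = (4/8)*80 = (4*(⅛))*80 = (½)*80 = 40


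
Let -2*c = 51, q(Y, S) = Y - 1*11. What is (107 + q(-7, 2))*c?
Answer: -4539/2 ≈ -2269.5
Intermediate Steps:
q(Y, S) = -11 + Y (q(Y, S) = Y - 11 = -11 + Y)
c = -51/2 (c = -1/2*51 = -51/2 ≈ -25.500)
(107 + q(-7, 2))*c = (107 + (-11 - 7))*(-51/2) = (107 - 18)*(-51/2) = 89*(-51/2) = -4539/2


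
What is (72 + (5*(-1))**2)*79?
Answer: 7663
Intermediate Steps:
(72 + (5*(-1))**2)*79 = (72 + (-5)**2)*79 = (72 + 25)*79 = 97*79 = 7663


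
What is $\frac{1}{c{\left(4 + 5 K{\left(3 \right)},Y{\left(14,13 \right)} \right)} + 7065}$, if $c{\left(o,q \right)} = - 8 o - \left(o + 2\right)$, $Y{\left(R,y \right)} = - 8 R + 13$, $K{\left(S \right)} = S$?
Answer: $\frac{1}{6892} \approx 0.0001451$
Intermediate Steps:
$Y{\left(R,y \right)} = 13 - 8 R$
$c{\left(o,q \right)} = -2 - 9 o$ ($c{\left(o,q \right)} = - 8 o - \left(2 + o\right) = -2 - 9 o$)
$\frac{1}{c{\left(4 + 5 K{\left(3 \right)},Y{\left(14,13 \right)} \right)} + 7065} = \frac{1}{\left(-2 - 9 \left(4 + 5 \cdot 3\right)\right) + 7065} = \frac{1}{\left(-2 - 9 \left(4 + 15\right)\right) + 7065} = \frac{1}{\left(-2 - 171\right) + 7065} = \frac{1}{-173 + 7065} = \frac{1}{6892}$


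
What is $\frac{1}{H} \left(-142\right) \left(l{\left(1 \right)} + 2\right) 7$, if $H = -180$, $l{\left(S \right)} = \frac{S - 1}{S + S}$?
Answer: $\frac{497}{45} \approx 11.044$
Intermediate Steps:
$l{\left(S \right)} = \frac{-1 + S}{2 S}$
$\frac{1}{H} \left(-142\right) \left(l{\left(1 \right)} + 2\right) 7 = \frac{1}{-180} \left(-142\right) \left(\frac{-1 + 1}{2 \cdot 1} + 2\right) 7 = \left(- \frac{1}{180}\right) \left(-142\right) \left(\frac{1}{2} \cdot 1 \cdot 0 + 2\right) 7 = \frac{71 \left(0 + 2\right) 7}{90} = \frac{71 \cdot 2 \cdot 7}{90} = \frac{71}{90} \cdot 14 = \frac{497}{45}$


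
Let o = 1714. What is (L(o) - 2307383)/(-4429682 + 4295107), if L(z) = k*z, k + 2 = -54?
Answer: 2403367/134575 ≈ 17.859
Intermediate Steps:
k = -56 (k = -2 - 54 = -56)
L(z) = -56*z
(L(o) - 2307383)/(-4429682 + 4295107) = (-56*1714 - 2307383)/(-4429682 + 4295107) = (-95984 - 2307383)/(-134575) = -2403367*(-1/134575) = 2403367/134575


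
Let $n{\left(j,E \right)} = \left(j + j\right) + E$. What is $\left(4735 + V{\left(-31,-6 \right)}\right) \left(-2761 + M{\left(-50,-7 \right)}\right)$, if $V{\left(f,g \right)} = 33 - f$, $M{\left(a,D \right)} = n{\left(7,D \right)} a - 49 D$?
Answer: $-13283632$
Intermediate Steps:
$n{\left(j,E \right)} = E + 2 j$ ($n{\left(j,E \right)} = 2 j + E = E + 2 j$)
$M{\left(a,D \right)} = - 49 D + a \left(14 + D\right)$ ($M{\left(a,D \right)} = \left(D + 2 \cdot 7\right) a - 49 D = \left(D + 14\right) a - 49 D = \left(14 + D\right) a - 49 D = a \left(14 + D\right) - 49 D = - 49 D + a \left(14 + D\right)$)
$\left(4735 + V{\left(-31,-6 \right)}\right) \left(-2761 + M{\left(-50,-7 \right)}\right) = \left(4735 + \left(33 - -31\right)\right) \left(-2761 - \left(-343 + 50 \left(14 - 7\right)\right)\right) = \left(4735 + \left(33 + 31\right)\right) \left(-2761 + \left(343 - 350\right)\right) = \left(4735 + 64\right) \left(-2761 + \left(343 - 350\right)\right) = 4799 \left(-2761 - 7\right) = 4799 \left(-2768\right) = -13283632$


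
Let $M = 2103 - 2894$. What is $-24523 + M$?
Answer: $-25314$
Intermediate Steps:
$M = -791$
$-24523 + M = -24523 - 791 = -25314$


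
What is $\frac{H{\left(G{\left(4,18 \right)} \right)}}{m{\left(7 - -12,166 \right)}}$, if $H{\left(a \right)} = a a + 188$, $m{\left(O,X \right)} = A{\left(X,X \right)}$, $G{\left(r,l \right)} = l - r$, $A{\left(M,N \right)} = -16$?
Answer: $-24$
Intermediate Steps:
$m{\left(O,X \right)} = -16$
$H{\left(a \right)} = 188 + a^{2}$ ($H{\left(a \right)} = a^{2} + 188 = 188 + a^{2}$)
$\frac{H{\left(G{\left(4,18 \right)} \right)}}{m{\left(7 - -12,166 \right)}} = \frac{188 + \left(18 - 4\right)^{2}}{-16} = \left(188 + \left(18 - 4\right)^{2}\right) \left(- \frac{1}{16}\right) = \left(188 + 14^{2}\right) \left(- \frac{1}{16}\right) = \left(188 + 196\right) \left(- \frac{1}{16}\right) = 384 \left(- \frac{1}{16}\right) = -24$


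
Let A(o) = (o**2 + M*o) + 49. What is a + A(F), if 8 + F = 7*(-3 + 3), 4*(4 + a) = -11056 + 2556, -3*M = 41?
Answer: -5720/3 ≈ -1906.7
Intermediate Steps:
M = -41/3 (M = -1/3*41 = -41/3 ≈ -13.667)
a = -2129 (a = -4 + (-11056 + 2556)/4 = -4 + (1/4)*(-8500) = -4 - 2125 = -2129)
F = -8 (F = -8 + 7*(-3 + 3) = -8 + 7*0 = -8 + 0 = -8)
A(o) = 49 + o**2 - 41*o/3 (A(o) = (o**2 - 41*o/3) + 49 = 49 + o**2 - 41*o/3)
a + A(F) = -2129 + (49 + (-8)**2 - 41/3*(-8)) = -2129 + (49 + 64 + 328/3) = -2129 + 667/3 = -5720/3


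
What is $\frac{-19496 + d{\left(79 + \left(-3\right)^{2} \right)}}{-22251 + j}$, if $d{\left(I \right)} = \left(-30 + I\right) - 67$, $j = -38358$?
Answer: $\frac{19505}{60609} \approx 0.32182$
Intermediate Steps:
$d{\left(I \right)} = -97 + I$
$\frac{-19496 + d{\left(79 + \left(-3\right)^{2} \right)}}{-22251 + j} = \frac{-19496 - \left(18 - 9\right)}{-22251 - 38358} = \frac{-19496 + \left(-97 + \left(79 + 9\right)\right)}{-60609} = \left(-19496 + \left(-97 + 88\right)\right) \left(- \frac{1}{60609}\right) = \left(-19496 - 9\right) \left(- \frac{1}{60609}\right) = \left(-19505\right) \left(- \frac{1}{60609}\right) = \frac{19505}{60609}$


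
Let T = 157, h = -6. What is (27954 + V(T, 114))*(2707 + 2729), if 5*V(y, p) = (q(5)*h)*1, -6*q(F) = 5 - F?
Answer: 151957944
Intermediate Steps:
q(F) = -⅚ + F/6 (q(F) = -(5 - F)/6 = -⅚ + F/6)
V(y, p) = 0 (V(y, p) = (((-⅚ + (⅙)*5)*(-6))*1)/5 = (((-⅚ + ⅚)*(-6))*1)/5 = ((0*(-6))*1)/5 = (0*1)/5 = (⅕)*0 = 0)
(27954 + V(T, 114))*(2707 + 2729) = (27954 + 0)*(2707 + 2729) = 27954*5436 = 151957944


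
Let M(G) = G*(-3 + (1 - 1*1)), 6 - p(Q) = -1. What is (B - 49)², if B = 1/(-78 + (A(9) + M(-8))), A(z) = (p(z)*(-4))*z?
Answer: 224850025/93636 ≈ 2401.3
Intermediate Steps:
p(Q) = 7 (p(Q) = 6 - 1*(-1) = 6 + 1 = 7)
M(G) = -3*G (M(G) = G*(-3 + (1 - 1)) = G*(-3 + 0) = G*(-3) = -3*G)
A(z) = -28*z (A(z) = (7*(-4))*z = -28*z)
B = -1/306 (B = 1/(-78 + (-28*9 - 3*(-8))) = 1/(-78 + (-252 + 24)) = 1/(-78 - 228) = 1/(-306) = -1/306 ≈ -0.0032680)
(B - 49)² = (-1/306 - 49)² = (-14995/306)² = 224850025/93636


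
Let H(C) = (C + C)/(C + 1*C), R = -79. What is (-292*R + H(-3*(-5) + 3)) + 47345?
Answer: 70414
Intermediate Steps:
H(C) = 1 (H(C) = (2*C)/(C + C) = (2*C)/((2*C)) = (2*C)*(1/(2*C)) = 1)
(-292*R + H(-3*(-5) + 3)) + 47345 = (-292*(-79) + 1) + 47345 = (23068 + 1) + 47345 = 23069 + 47345 = 70414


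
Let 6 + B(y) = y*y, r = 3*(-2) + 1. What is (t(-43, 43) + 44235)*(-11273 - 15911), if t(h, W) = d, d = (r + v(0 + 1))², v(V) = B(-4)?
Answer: -1203163840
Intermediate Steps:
r = -5 (r = -6 + 1 = -5)
B(y) = -6 + y² (B(y) = -6 + y*y = -6 + y²)
v(V) = 10 (v(V) = -6 + (-4)² = -6 + 16 = 10)
d = 25 (d = (-5 + 10)² = 5² = 25)
t(h, W) = 25
(t(-43, 43) + 44235)*(-11273 - 15911) = (25 + 44235)*(-11273 - 15911) = 44260*(-27184) = -1203163840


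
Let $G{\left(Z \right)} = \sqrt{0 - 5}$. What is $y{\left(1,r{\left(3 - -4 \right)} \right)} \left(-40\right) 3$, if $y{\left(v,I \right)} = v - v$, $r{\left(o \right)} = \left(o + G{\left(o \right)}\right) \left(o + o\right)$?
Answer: $0$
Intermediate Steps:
$G{\left(Z \right)} = i \sqrt{5}$ ($G{\left(Z \right)} = \sqrt{-5} = i \sqrt{5}$)
$r{\left(o \right)} = 2 o \left(o + i \sqrt{5}\right)$ ($r{\left(o \right)} = \left(o + i \sqrt{5}\right) \left(o + o\right) = \left(o + i \sqrt{5}\right) 2 o = 2 o \left(o + i \sqrt{5}\right)$)
$y{\left(v,I \right)} = 0$
$y{\left(1,r{\left(3 - -4 \right)} \right)} \left(-40\right) 3 = 0 \left(-40\right) 3 = 0 \cdot 3 = 0$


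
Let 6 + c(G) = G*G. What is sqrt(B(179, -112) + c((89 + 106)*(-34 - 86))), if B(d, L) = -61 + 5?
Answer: sqrt(547559938) ≈ 23400.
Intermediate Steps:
B(d, L) = -56
c(G) = -6 + G**2 (c(G) = -6 + G*G = -6 + G**2)
sqrt(B(179, -112) + c((89 + 106)*(-34 - 86))) = sqrt(-56 + (-6 + ((89 + 106)*(-34 - 86))**2)) = sqrt(-56 + (-6 + (195*(-120))**2)) = sqrt(-56 + (-6 + (-23400)**2)) = sqrt(-56 + (-6 + 547560000)) = sqrt(-56 + 547559994) = sqrt(547559938)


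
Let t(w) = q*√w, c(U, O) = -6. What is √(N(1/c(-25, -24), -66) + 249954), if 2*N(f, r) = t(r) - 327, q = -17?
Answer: √(999162 - 34*I*√66)/2 ≈ 499.79 - 0.069083*I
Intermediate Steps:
t(w) = -17*√w
N(f, r) = -327/2 - 17*√r/2 (N(f, r) = (-17*√r - 327)/2 = (-327 - 17*√r)/2 = -327/2 - 17*√r/2)
√(N(1/c(-25, -24), -66) + 249954) = √((-327/2 - 17*I*√66/2) + 249954) = √(499581/2 - 17*I*√66/2)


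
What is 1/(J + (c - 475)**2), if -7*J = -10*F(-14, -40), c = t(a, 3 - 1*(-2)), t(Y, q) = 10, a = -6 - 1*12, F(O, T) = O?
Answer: 1/216205 ≈ 4.6252e-6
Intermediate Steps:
a = -18 (a = -6 - 12 = -18)
c = 10
J = -20 (J = -(-10)*(-14)/7 = -1/7*140 = -20)
1/(J + (c - 475)**2) = 1/(-20 + (10 - 475)**2) = 1/(-20 + (-465)**2) = 1/(-20 + 216225) = 1/216205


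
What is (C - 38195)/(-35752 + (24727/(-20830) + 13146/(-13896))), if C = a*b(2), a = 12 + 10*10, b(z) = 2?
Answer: 915903806940/862430450411 ≈ 1.0620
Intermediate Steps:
a = 112 (a = 12 + 100 = 112)
C = 224 (C = 112*2 = 224)
(C - 38195)/(-35752 + (24727/(-20830) + 13146/(-13896))) = (224 - 38195)/(-35752 + (24727/(-20830) + 13146/(-13896))) = -37971/(-35752 + (24727*(-1/20830) + 13146*(-1/13896))) = -37971/(-35752 + (-24727/20830 - 2191/2316)) = -37971/(-35752 - 51453131/24121140) = -37971/(-862430450411/24121140) = -37971*(-24121140/862430450411) = 915903806940/862430450411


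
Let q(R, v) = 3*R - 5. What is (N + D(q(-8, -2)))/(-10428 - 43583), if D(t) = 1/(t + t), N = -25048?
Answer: 1452785/3132638 ≈ 0.46376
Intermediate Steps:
q(R, v) = -5 + 3*R
D(t) = 1/(2*t)
(N + D(q(-8, -2)))/(-10428 - 43583) = (-25048 + 1/(2*(-5 + 3*(-8))))/(-10428 - 43583) = (-25048 + 1/(2*(-5 - 24)))/(-54011) = (-25048 + (½)/(-29))*(-1/54011) = (-25048 + (½)*(-1/29))*(-1/54011) = (-25048 - 1/58)*(-1/54011) = -1452785/58*(-1/54011) = 1452785/3132638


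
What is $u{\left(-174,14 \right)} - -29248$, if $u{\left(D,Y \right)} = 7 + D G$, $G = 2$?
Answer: $28907$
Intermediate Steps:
$u{\left(D,Y \right)} = 7 + 2 D$ ($u{\left(D,Y \right)} = 7 + D 2 = 7 + 2 D$)
$u{\left(-174,14 \right)} - -29248 = \left(7 + 2 \left(-174\right)\right) - -29248 = \left(7 - 348\right) + 29248 = -341 + 29248 = 28907$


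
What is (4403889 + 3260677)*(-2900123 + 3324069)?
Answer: 3249362097436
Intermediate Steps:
(4403889 + 3260677)*(-2900123 + 3324069) = 7664566*423946 = 3249362097436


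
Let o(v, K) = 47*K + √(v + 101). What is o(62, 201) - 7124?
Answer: 2323 + √163 ≈ 2335.8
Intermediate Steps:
o(v, K) = √(101 + v) + 47*K (o(v, K) = 47*K + √(101 + v) = √(101 + v) + 47*K)
o(62, 201) - 7124 = (√(101 + 62) + 47*201) - 7124 = (√163 + 9447) - 7124 = (9447 + √163) - 7124 = 2323 + √163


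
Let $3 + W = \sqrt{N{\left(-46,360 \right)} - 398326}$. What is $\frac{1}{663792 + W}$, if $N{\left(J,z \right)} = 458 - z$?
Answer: $\frac{663789}{440616234749} - \frac{2 i \sqrt{99557}}{440616234749} \approx 1.5065 \cdot 10^{-6} - 1.4322 \cdot 10^{-9} i$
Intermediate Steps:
$W = -3 + 2 i \sqrt{99557}$ ($W = -3 + \sqrt{\left(458 - 360\right) - 398326} = -3 + \sqrt{98 - 398326} = -3 + \sqrt{-398228} = -3 + 2 i \sqrt{99557} \approx -3.0 + 631.05 i$)
$\frac{1}{663792 + W} = \frac{1}{663792 - \left(3 - 2 i \sqrt{99557}\right)} = \frac{1}{663789 + 2 i \sqrt{99557}}$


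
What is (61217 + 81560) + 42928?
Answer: 185705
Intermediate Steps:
(61217 + 81560) + 42928 = 142777 + 42928 = 185705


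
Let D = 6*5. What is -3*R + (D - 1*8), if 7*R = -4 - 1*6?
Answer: 184/7 ≈ 26.286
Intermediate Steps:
D = 30
R = -10/7 (R = (-4 - 1*6)/7 = (-4 - 6)/7 = (1/7)*(-10) = -10/7 ≈ -1.4286)
-3*R + (D - 1*8) = -3*(-10/7) + (30 - 1*8) = 30/7 + (30 - 8) = 30/7 + 22 = 184/7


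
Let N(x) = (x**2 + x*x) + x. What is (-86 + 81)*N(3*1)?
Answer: -105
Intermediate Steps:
N(x) = x + 2*x**2 (N(x) = (x**2 + x**2) + x = 2*x**2 + x = x + 2*x**2)
(-86 + 81)*N(3*1) = (-86 + 81)*((3*1)*(1 + 2*(3*1))) = -15*(1 + 2*3) = -15*(1 + 6) = -15*7 = -5*21 = -105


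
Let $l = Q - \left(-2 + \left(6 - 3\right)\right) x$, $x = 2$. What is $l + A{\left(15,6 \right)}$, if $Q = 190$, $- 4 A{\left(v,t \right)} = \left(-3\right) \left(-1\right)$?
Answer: $\frac{749}{4} \approx 187.25$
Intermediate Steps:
$A{\left(v,t \right)} = - \frac{3}{4}$ ($A{\left(v,t \right)} = - \frac{\left(-3\right) \left(-1\right)}{4} = \left(- \frac{1}{4}\right) 3 = - \frac{3}{4}$)
$l = 188$ ($l = 190 - \left(-2 + \left(6 - 3\right)\right) 2 = 190 - \left(-2 + 3\right) 2 = 190 - 1 \cdot 2 = 190 - 2 = 188$)
$l + A{\left(15,6 \right)} = 188 - \frac{3}{4} = \frac{749}{4}$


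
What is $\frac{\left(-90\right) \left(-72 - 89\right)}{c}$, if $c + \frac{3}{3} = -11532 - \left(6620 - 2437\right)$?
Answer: $- \frac{7245}{7858} \approx -0.92199$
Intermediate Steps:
$c = -15716$ ($c = -1 - 15715 = -15716$)
$\frac{\left(-90\right) \left(-72 - 89\right)}{c} = \frac{\left(-90\right) \left(-72 - 89\right)}{-15716} = \left(-90\right) \left(-161\right) \left(- \frac{1}{15716}\right) = 14490 \left(- \frac{1}{15716}\right) = - \frac{7245}{7858}$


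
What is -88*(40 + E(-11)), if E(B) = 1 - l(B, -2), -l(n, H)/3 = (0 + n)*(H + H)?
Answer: -15224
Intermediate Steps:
l(n, H) = -6*H*n (l(n, H) = -3*(0 + n)*(H + H) = -3*n*2*H = -6*H*n)
E(B) = 1 - 12*B (E(B) = 1 - (-6)*(-2)*B = 1 - 12*B)
-88*(40 + E(-11)) = -88*(40 + (1 - 12*(-11))) = -88*(40 + (1 + 132)) = -88*(40 + 133) = -88*173 = -15224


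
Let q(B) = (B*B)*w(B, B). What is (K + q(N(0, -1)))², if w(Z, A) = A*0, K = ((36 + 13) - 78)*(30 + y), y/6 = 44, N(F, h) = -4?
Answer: 72692676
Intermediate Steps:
y = 264 (y = 6*44 = 264)
K = -8526 (K = ((36 + 13) - 78)*(30 + 264) = (49 - 78)*294 = -29*294 = -8526)
w(Z, A) = 0
q(B) = 0 (q(B) = (B*B)*0 = B²*0 = 0)
(K + q(N(0, -1)))² = (-8526 + 0)² = (-8526)² = 72692676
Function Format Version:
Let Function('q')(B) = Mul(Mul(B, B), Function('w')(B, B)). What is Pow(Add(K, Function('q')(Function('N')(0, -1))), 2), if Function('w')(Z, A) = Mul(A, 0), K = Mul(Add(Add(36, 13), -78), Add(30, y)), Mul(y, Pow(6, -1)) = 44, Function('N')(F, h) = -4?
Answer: 72692676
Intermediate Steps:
y = 264 (y = Mul(6, 44) = 264)
K = -8526 (K = Mul(Add(Add(36, 13), -78), Add(30, 264)) = Mul(Add(49, -78), 294) = Mul(-29, 294) = -8526)
Function('w')(Z, A) = 0
Function('q')(B) = 0 (Function('q')(B) = Mul(Mul(B, B), 0) = Mul(Pow(B, 2), 0) = 0)
Pow(Add(K, Function('q')(Function('N')(0, -1))), 2) = Pow(Add(-8526, 0), 2) = Pow(-8526, 2) = 72692676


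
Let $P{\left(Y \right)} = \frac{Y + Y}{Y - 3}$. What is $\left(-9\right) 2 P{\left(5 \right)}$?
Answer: $-90$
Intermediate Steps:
$P{\left(Y \right)} = \frac{2 Y}{-3 + Y}$
$\left(-9\right) 2 P{\left(5 \right)} = \left(-9\right) 2 \cdot 2 \cdot 5 \frac{1}{-3 + 5} = - 18 \cdot 2 \cdot 5 \cdot \frac{1}{2} = \left(-18\right) 5 = -90$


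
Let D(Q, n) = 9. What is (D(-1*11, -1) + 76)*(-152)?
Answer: -12920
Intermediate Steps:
(D(-1*11, -1) + 76)*(-152) = (9 + 76)*(-152) = 85*(-152) = -12920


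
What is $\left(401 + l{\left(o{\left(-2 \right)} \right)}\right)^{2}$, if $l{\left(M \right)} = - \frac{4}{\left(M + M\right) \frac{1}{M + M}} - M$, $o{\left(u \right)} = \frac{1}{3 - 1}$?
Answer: $\frac{628849}{4} \approx 1.5721 \cdot 10^{5}$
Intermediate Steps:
$o{\left(u \right)} = \frac{1}{2}$
$l{\left(M \right)} = -4 - M$ ($l{\left(M \right)} = - \frac{4}{2 M \frac{1}{2 M}} - M = - \frac{4}{1} - M = \left(-4\right) 1 - M = -4 - M$)
$\left(401 + l{\left(o{\left(-2 \right)} \right)}\right)^{2} = \left(401 - \frac{9}{2}\right)^{2} = \left(\frac{793}{2}\right)^{2} = \frac{628849}{4}$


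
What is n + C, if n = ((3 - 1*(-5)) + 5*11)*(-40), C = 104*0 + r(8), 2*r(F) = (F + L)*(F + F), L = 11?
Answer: -2368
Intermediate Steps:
r(F) = F*(11 + F) (r(F) = ((F + 11)*(F + F))/2 = ((11 + F)*(2*F))/2 = (2*F*(11 + F))/2 = F*(11 + F))
C = 152 (C = 104*0 + 8*(11 + 8) = 0 + 8*19 = 0 + 152 = 152)
n = -2520 (n = ((3 + 5) + 55)*(-40) = (8 + 55)*(-40) = 63*(-40) = -2520)
n + C = -2520 + 152 = -2368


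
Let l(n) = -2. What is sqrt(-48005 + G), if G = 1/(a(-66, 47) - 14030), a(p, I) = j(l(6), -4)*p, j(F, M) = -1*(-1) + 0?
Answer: I*sqrt(596153741761)/3524 ≈ 219.1*I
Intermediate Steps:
j(F, M) = 1 (j(F, M) = 1 + 0 = 1)
a(p, I) = p (a(p, I) = 1*p = p)
G = -1/14096 (G = 1/(-66 - 14030) = 1/(-14096) = -1/14096 ≈ -7.0942e-5)
sqrt(-48005 + G) = sqrt(-48005 - 1/14096) = sqrt(-676678481/14096) = I*sqrt(596153741761)/3524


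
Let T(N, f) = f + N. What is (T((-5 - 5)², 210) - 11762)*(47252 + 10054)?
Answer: -656268312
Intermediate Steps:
T(N, f) = N + f
(T((-5 - 5)², 210) - 11762)*(47252 + 10054) = (((-5 - 5)² + 210) - 11762)*(47252 + 10054) = (((-10)² + 210) - 11762)*57306 = ((100 + 210) - 11762)*57306 = (310 - 11762)*57306 = -11452*57306 = -656268312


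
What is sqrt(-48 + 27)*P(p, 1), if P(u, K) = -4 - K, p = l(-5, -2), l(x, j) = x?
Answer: -5*I*sqrt(21) ≈ -22.913*I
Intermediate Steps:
p = -5
sqrt(-48 + 27)*P(p, 1) = sqrt(-48 + 27)*(-4 - 1*1) = sqrt(-21)*(-4 - 1) = (I*sqrt(21))*(-5) = -5*I*sqrt(21)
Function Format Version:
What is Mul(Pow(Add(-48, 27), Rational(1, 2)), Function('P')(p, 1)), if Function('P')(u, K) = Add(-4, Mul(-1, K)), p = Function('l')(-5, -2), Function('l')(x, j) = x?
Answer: Mul(-5, I, Pow(21, Rational(1, 2))) ≈ Mul(-22.913, I)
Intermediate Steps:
p = -5
Mul(Pow(Add(-48, 27), Rational(1, 2)), Function('P')(p, 1)) = Mul(Pow(Add(-48, 27), Rational(1, 2)), Add(-4, Mul(-1, 1))) = Mul(Pow(-21, Rational(1, 2)), Add(-4, -1)) = Mul(Mul(I, Pow(21, Rational(1, 2))), -5) = Mul(-5, I, Pow(21, Rational(1, 2)))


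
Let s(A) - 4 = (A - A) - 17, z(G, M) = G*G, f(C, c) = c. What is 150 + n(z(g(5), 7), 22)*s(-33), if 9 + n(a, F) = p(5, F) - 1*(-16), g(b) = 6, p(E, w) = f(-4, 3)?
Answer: 20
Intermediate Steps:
p(E, w) = 3
z(G, M) = G²
s(A) = -13 (s(A) = 4 + ((A - A) - 17) = 4 + (0 - 17) = 4 - 17 = -13)
n(a, F) = 10 (n(a, F) = -9 + (3 - 1*(-16)) = -9 + (3 + 16) = -9 + 19 = 10)
150 + n(z(g(5), 7), 22)*s(-33) = 150 + 10*(-13) = 150 - 130 = 20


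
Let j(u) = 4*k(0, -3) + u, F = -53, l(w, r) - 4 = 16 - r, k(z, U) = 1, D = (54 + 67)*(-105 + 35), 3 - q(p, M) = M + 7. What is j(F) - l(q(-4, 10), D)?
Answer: -8539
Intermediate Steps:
q(p, M) = -4 - M (q(p, M) = 3 - (M + 7) = 3 - (7 + M) = 3 + (-7 - M) = -4 - M)
D = -8470 (D = 121*(-70) = -8470)
l(w, r) = 20 - r (l(w, r) = 4 + (16 - r) = 20 - r)
j(u) = 4 + u (j(u) = 4*1 + u = 4 + u)
j(F) - l(q(-4, 10), D) = (4 - 53) - (20 - 1*(-8470)) = -49 - (20 + 8470) = -49 - 1*8490 = -49 - 8490 = -8539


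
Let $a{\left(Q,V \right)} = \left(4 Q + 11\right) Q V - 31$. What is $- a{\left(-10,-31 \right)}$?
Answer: $9021$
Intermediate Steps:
$a{\left(Q,V \right)} = -31 + Q V \left(11 + 4 Q\right)$ ($a{\left(Q,V \right)} = \left(11 + 4 Q\right) Q V - 31 = Q \left(11 + 4 Q\right) V - 31 = Q V \left(11 + 4 Q\right) - 31 = -31 + Q V \left(11 + 4 Q\right)$)
$- a{\left(-10,-31 \right)} = - (-31 + 4 \left(-31\right) \left(-10\right)^{2} + 11 \left(-10\right) \left(-31\right)) = - (-31 + 4 \left(-31\right) 100 + 3410) = - (-31 - 12400 + 3410) = \left(-1\right) \left(-9021\right) = 9021$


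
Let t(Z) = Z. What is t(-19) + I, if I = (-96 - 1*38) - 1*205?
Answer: -358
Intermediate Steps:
I = -339 (I = (-96 - 38) - 205 = -134 - 205 = -339)
t(-19) + I = -19 - 339 = -358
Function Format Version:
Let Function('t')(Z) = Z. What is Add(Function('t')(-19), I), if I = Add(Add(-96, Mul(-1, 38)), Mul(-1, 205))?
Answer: -358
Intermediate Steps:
I = -339 (I = Add(Add(-96, -38), -205) = Add(-134, -205) = -339)
Add(Function('t')(-19), I) = Add(-19, -339) = -358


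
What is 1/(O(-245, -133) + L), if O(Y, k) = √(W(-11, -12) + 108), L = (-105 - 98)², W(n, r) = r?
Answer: 41209/1698181585 - 4*√6/1698181585 ≈ 2.4261e-5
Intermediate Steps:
L = 41209 (L = (-203)² = 41209)
O(Y, k) = 4*√6 (O(Y, k) = √(-12 + 108) = √96 = 4*√6)
1/(O(-245, -133) + L) = 1/(4*√6 + 41209) = 1/(41209 + 4*√6)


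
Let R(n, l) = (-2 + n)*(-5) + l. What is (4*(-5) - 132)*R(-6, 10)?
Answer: -7600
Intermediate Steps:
R(n, l) = 10 + l - 5*n (R(n, l) = (10 - 5*n) + l = 10 + l - 5*n)
(4*(-5) - 132)*R(-6, 10) = (4*(-5) - 132)*(10 + 10 - 5*(-6)) = (-20 - 132)*(10 + 10 + 30) = -152*50 = -7600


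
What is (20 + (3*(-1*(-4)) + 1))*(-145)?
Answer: -4785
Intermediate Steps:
(20 + (3*(-1*(-4)) + 1))*(-145) = (20 + (3*4 + 1))*(-145) = (20 + (12 + 1))*(-145) = (20 + 13)*(-145) = 33*(-145) = -4785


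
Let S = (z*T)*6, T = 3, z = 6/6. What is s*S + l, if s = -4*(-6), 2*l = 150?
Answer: 507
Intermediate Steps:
l = 75 (l = (½)*150 = 75)
z = 1 (z = 6*(⅙) = 1)
s = 24
S = 18 (S = (1*3)*6 = 3*6 = 18)
s*S + l = 24*18 + 75 = 432 + 75 = 507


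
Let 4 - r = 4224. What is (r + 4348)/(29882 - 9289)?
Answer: 128/20593 ≈ 0.0062157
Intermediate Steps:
r = -4220 (r = 4 - 1*4224 = 4 - 4224 = -4220)
(r + 4348)/(29882 - 9289) = (-4220 + 4348)/(29882 - 9289) = 128/20593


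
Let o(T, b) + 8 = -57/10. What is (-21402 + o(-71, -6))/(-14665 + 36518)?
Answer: -214157/218530 ≈ -0.97999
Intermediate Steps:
o(T, b) = -137/10 (o(T, b) = -8 - 57/10 = -137/10)
(-21402 + o(-71, -6))/(-14665 + 36518) = (-21402 - 137/10)/(-14665 + 36518) = -214157/10/21853 = -214157/10*1/21853 = -214157/218530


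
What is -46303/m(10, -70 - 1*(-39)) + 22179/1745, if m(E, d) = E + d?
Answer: 81264494/36645 ≈ 2217.6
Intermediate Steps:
-46303/m(10, -70 - 1*(-39)) + 22179/1745 = -46303/(10 + (-70 - 1*(-39))) + 22179/1745 = -46303/(10 + (-70 + 39)) + 22179*(1/1745) = -46303/(10 - 31) + 22179/1745 = -46303/(-21) + 22179/1745 = -46303*(-1/21) + 22179/1745 = 46303/21 + 22179/1745 = 81264494/36645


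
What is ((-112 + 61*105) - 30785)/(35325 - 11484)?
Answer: -8164/7947 ≈ -1.0273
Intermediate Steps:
((-112 + 61*105) - 30785)/(35325 - 11484) = ((-112 + 6405) - 30785)/23841 = (6293 - 30785)*(1/23841) = -24492*1/23841 = -8164/7947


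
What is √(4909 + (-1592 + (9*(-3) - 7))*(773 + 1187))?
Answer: I*√3182051 ≈ 1783.8*I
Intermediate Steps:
√(4909 + (-1592 + (9*(-3) - 7))*(773 + 1187)) = √(4909 + (-1592 + (-27 - 7))*1960) = √(4909 + (-1592 - 34)*1960) = √(4909 - 1626*1960) = √(4909 - 3186960) = √(-3182051) = I*√3182051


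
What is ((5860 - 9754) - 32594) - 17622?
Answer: -54110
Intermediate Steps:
((5860 - 9754) - 32594) - 17622 = (-3894 - 32594) - 17622 = -36488 - 17622 = -54110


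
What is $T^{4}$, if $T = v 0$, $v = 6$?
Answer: $0$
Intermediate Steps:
$T = 0$ ($T = 6 \cdot 0 = 0$)
$T^{4} = 0^{4} = 0$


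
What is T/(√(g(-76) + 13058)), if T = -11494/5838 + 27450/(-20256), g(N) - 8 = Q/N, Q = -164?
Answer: -4679471*√4717605/349547714640 ≈ -0.029077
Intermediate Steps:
g(N) = 8 - 164/N
T = -4679471/1407792 (T = -11494*1/5838 + 27450*(-1/20256) = -821/417 - 4575/3376 = -4679471/1407792 ≈ -3.3240)
T/(√(g(-76) + 13058)) = -4679471/(1407792*√((8 - 164/(-76)) + 13058)) = -4679471/(1407792*√((8 - 164*(-1/76)) + 13058)) = -4679471/(1407792*√((8 + 41/19) + 13058)) = -4679471/(1407792*√(193/19 + 13058)) = -4679471*√4717605/248295/1407792 = -4679471*√4717605/349547714640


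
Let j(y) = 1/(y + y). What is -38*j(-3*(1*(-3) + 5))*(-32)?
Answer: -304/3 ≈ -101.33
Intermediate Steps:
j(y) = 1/(2*y)
-38*j(-3*(1*(-3) + 5))*(-32) = -19/((-3*(1*(-3) + 5)))*(-32) = -19/((-3*(-3 + 5)))*(-32) = -19/((-3*2))*(-32) = -19/(-6)*(-32) = -19*(-1)/6*(-32) = -38*(-1/12)*(-32) = (19/6)*(-32) = -304/3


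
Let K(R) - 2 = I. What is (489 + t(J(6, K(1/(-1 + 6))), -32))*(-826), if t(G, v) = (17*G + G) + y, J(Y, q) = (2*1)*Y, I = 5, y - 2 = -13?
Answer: -573244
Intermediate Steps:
y = -11 (y = 2 - 13 = -11)
K(R) = 7 (K(R) = 2 + 5 = 7)
J(Y, q) = 2*Y
t(G, v) = -11 + 18*G (t(G, v) = (17*G + G) - 11 = 18*G - 11 = -11 + 18*G)
(489 + t(J(6, K(1/(-1 + 6))), -32))*(-826) = (489 + (-11 + 18*(2*6)))*(-826) = (489 + (-11 + 18*12))*(-826) = (489 + (-11 + 216))*(-826) = (489 + 205)*(-826) = 694*(-826) = -573244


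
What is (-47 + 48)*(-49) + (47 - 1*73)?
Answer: -75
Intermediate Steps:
(-47 + 48)*(-49) + (47 - 1*73) = 1*(-49) + (47 - 73) = -49 - 26 = -75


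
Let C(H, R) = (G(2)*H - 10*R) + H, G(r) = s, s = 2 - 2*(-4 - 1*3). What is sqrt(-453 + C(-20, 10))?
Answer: I*sqrt(893) ≈ 29.883*I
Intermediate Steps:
s = 16 (s = 2 - 2*(-4 - 3) = 2 - 2*(-7) = 2 + 14 = 16)
G(r) = 16
C(H, R) = -10*R + 17*H (C(H, R) = (16*H - 10*R) + H = (-10*R + 16*H) + H = -10*R + 17*H)
sqrt(-453 + C(-20, 10)) = sqrt(-453 + (-10*10 + 17*(-20))) = sqrt(-453 + (-100 - 340)) = sqrt(-453 - 440) = sqrt(-893) = I*sqrt(893)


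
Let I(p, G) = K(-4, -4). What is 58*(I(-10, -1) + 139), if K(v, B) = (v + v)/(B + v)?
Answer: 8120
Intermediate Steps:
K(v, B) = 2*v/(B + v) (K(v, B) = (2*v)/(B + v) = 2*v/(B + v))
I(p, G) = 1 (I(p, G) = 2*(-4)/(-4 - 4) = 2*(-4)/(-8) = 2*(-4)*(-1/8) = 1)
58*(I(-10, -1) + 139) = 58*(1 + 139) = 58*140 = 8120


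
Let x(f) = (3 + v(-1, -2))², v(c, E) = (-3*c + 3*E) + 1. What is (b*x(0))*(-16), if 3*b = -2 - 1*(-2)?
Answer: 0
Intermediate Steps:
v(c, E) = 1 - 3*c + 3*E
b = 0 (b = (-2 - 1*(-2))/3 = (-2 + 2)/3 = (⅓)*0 = 0)
x(f) = 1 (x(f) = (3 + (1 - 3*(-1) + 3*(-2)))² = (3 + (1 + 3 - 6))² = (3 - 2)² = 1² = 1)
(b*x(0))*(-16) = (0*1)*(-16) = 0*(-16) = 0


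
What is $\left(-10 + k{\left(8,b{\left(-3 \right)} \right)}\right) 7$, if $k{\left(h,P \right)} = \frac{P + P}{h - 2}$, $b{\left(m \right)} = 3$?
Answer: $-63$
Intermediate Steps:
$k{\left(h,P \right)} = \frac{2 P}{-2 + h}$
$\left(-10 + k{\left(8,b{\left(-3 \right)} \right)}\right) 7 = \left(-10 + 2 \cdot 3 \frac{1}{-2 + 8}\right) 7 = \left(-10 + 2 \cdot 3 \cdot \frac{1}{6}\right) 7 = \left(-10 + 1\right) 7 = \left(-9\right) 7 = -63$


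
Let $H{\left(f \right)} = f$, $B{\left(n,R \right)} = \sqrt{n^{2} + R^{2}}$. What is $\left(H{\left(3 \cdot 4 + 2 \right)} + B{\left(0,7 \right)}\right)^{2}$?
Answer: $441$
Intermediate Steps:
$B{\left(n,R \right)} = \sqrt{R^{2} + n^{2}}$
$\left(H{\left(3 \cdot 4 + 2 \right)} + B{\left(0,7 \right)}\right)^{2} = \left(\left(3 \cdot 4 + 2\right) + \sqrt{7^{2} + 0^{2}}\right)^{2} = \left(\left(12 + 2\right) + \sqrt{49 + 0}\right)^{2} = \left(14 + \sqrt{49}\right)^{2} = \left(14 + 7\right)^{2} = 21^{2} = 441$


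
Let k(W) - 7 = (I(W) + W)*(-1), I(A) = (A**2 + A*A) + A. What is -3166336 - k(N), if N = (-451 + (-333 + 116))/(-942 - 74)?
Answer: -102139822187/32258 ≈ -3.1663e+6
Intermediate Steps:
I(A) = A + 2*A**2 (I(A) = (A**2 + A**2) + A = 2*A**2 + A = A + 2*A**2)
N = 167/254 (N = (-451 - 217)/(-1016) = -668*(-1/1016) = 167/254 ≈ 0.65748)
k(W) = 7 - W - W*(1 + 2*W) (k(W) = 7 + (W*(1 + 2*W) + W)*(-1) = 7 + (W + W*(1 + 2*W))*(-1) = 7 + (-W - W*(1 + 2*W)) = 7 - W - W*(1 + 2*W))
-3166336 - k(N) = -3166336 - (7 - 1*167/254 - 1*167/254*(1 + 2*(167/254))) = -3166336 - (7 - 167/254 - 1*167/254*(1 + 167/127)) = -3166336 - (7 - 167/254 - 1*167/254*294/127) = -3166336 - (7 - 167/254 - 24549/16129) = -3166336 - 1*155499/32258 = -3166336 - 155499/32258 = -102139822187/32258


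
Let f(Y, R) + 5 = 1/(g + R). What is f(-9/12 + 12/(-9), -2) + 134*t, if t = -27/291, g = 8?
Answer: -10049/582 ≈ -17.266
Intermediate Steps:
f(Y, R) = -5 + 1/(8 + R)
t = -9/97 (t = -27*1/291 = -9/97 ≈ -0.092783)
f(-9/12 + 12/(-9), -2) + 134*t = (-39 - 5*(-2))/(8 - 2) + 134*(-9/97) = (-39 + 10)/6 - 1206/97 = (⅙)*(-29) - 1206/97 = -29/6 - 1206/97 = -10049/582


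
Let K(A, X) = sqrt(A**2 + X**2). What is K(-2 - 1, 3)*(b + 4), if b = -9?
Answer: -15*sqrt(2) ≈ -21.213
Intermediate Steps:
K(-2 - 1, 3)*(b + 4) = sqrt((-2 - 1)**2 + 3**2)*(-9 + 4) = sqrt((-3)**2 + 9)*(-5) = sqrt(9 + 9)*(-5) = sqrt(18)*(-5) = (3*sqrt(2))*(-5) = -15*sqrt(2)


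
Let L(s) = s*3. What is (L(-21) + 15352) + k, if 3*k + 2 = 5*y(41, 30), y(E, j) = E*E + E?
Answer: 54475/3 ≈ 18158.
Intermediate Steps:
y(E, j) = E + E² (y(E, j) = E² + E = E + E²)
L(s) = 3*s
k = 8608/3 (k = -⅔ + (5*(41*(1 + 41)))/3 = -⅔ + (5*(41*42))/3 = -⅔ + (5*1722)/3 = -⅔ + (⅓)*8610 = -⅔ + 2870 = 8608/3 ≈ 2869.3)
(L(-21) + 15352) + k = (3*(-21) + 15352) + 8608/3 = (-63 + 15352) + 8608/3 = 15289 + 8608/3 = 54475/3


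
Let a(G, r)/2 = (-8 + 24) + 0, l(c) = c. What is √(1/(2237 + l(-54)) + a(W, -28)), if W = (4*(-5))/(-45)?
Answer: √152497831/2183 ≈ 5.6569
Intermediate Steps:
W = 4/9 (W = -20*(-1/45) = 4/9 ≈ 0.44444)
a(G, r) = 32 (a(G, r) = 2*((-8 + 24) + 0) = 2*(16 + 0) = 2*16 = 32)
√(1/(2237 + l(-54)) + a(W, -28)) = √(1/(2237 - 54) + 32) = √(1/2183 + 32) = √(69857/2183) = √152497831/2183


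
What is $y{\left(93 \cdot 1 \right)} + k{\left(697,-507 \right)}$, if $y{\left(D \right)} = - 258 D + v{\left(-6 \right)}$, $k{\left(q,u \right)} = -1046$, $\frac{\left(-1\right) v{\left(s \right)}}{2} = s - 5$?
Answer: $-25018$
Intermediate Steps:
$v{\left(s \right)} = 10 - 2 s$ ($v{\left(s \right)} = - 2 \left(s - 5\right) = - 2 \left(-5 + s\right) = 10 - 2 s$)
$y{\left(D \right)} = 22 - 258 D$ ($y{\left(D \right)} = - 258 D + \left(10 - -12\right) = - 258 D + \left(10 + 12\right) = - 258 D + 22 = 22 - 258 D$)
$y{\left(93 \cdot 1 \right)} + k{\left(697,-507 \right)} = \left(22 - 258 \cdot 93 \cdot 1\right) - 1046 = \left(22 - 23994\right) - 1046 = -23972 - 1046 = -25018$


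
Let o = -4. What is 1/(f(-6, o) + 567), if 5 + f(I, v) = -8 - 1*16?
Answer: 1/538 ≈ 0.0018587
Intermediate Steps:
f(I, v) = -29 (f(I, v) = -5 + (-8 - 1*16) = -5 + (-8 - 16) = -5 - 24 = -29)
1/(f(-6, o) + 567) = 1/(-29 + 567) = 1/538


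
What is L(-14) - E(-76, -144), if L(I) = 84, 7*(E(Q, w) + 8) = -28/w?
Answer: 3311/36 ≈ 91.972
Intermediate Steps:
E(Q, w) = -8 - 4/w (E(Q, w) = -8 + (-28/w)/7 = -8 - 4/w)
L(-14) - E(-76, -144) = 84 - (-8 - 4/(-144)) = 84 - (-8 - 4*(-1/144)) = 84 - (-8 + 1/36) = 84 - 1*(-287/36) = 84 + 287/36 = 3311/36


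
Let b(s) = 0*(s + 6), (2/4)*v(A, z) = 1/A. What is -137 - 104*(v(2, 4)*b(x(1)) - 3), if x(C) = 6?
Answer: 175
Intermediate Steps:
v(A, z) = 2/A (v(A, z) = 2*(1/A) = 2/A)
b(s) = 0 (b(s) = 0*(6 + s) = 0)
-137 - 104*(v(2, 4)*b(x(1)) - 3) = -137 - 104*((2/2)*0 - 3) = -137 - 104*((2*(1/2))*0 - 3) = -137 - 104*(1*0 - 3) = -137 - 104*(0 - 3) = -137 - 104*(-3) = -137 + 312 = 175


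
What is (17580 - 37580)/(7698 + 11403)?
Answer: -20000/19101 ≈ -1.0471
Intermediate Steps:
(17580 - 37580)/(7698 + 11403) = -20000/19101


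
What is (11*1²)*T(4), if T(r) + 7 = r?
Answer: -33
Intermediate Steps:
T(r) = -7 + r
(11*1²)*T(4) = (11*1²)*(-7 + 4) = (11*1)*(-3) = 11*(-3) = -33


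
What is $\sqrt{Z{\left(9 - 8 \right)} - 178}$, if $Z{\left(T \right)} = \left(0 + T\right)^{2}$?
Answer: $i \sqrt{177} \approx 13.304 i$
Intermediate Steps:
$Z{\left(T \right)} = T^{2}$
$\sqrt{Z{\left(9 - 8 \right)} - 178} = \sqrt{\left(9 - 8\right)^{2} - 178} = \sqrt{1^{2} - 178} = \sqrt{1 - 178} = \sqrt{-177} = i \sqrt{177}$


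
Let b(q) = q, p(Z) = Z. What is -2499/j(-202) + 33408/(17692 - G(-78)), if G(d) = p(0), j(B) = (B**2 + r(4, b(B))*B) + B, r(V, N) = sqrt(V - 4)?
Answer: 109351609/59860882 ≈ 1.8268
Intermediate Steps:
r(V, N) = sqrt(-4 + V)
j(B) = B + B**2 (j(B) = (B**2 + sqrt(-4 + 4)*B) + B = (B**2 + sqrt(0)*B) + B = (B**2 + 0*B) + B = (B**2 + 0) + B = B**2 + B = B + B**2)
G(d) = 0
-2499/j(-202) + 33408/(17692 - G(-78)) = -2499*(-1/(202*(1 - 202))) + 33408/(17692 - 1*0) = -2499/((-202*(-201))) + 33408/(17692 + 0) = -2499/40602 + 33408/17692 = -2499*1/40602 + 33408*(1/17692) = -833/13534 + 8352/4423 = 109351609/59860882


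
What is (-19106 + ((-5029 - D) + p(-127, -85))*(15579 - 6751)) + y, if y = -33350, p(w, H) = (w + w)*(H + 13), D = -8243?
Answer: 189767200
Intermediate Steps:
p(w, H) = 2*w*(13 + H) (p(w, H) = (2*w)*(13 + H) = 2*w*(13 + H))
(-19106 + ((-5029 - D) + p(-127, -85))*(15579 - 6751)) + y = (-19106 + ((-5029 - 1*(-8243)) + 2*(-127)*(13 - 85))*(15579 - 6751)) - 33350 = (-19106 + ((-5029 + 8243) + 2*(-127)*(-72))*8828) - 33350 = (-19106 + (3214 + 18288)*8828) - 33350 = (-19106 + 21502*8828) - 33350 = (-19106 + 189819656) - 33350 = 189800550 - 33350 = 189767200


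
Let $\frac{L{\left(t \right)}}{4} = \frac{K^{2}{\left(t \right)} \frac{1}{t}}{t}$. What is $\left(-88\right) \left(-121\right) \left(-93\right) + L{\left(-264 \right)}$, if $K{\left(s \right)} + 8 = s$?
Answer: $- \frac{1078392872}{1089} \approx -9.9026 \cdot 10^{5}$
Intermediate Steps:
$K{\left(s \right)} = -8 + s$
$L{\left(t \right)} = \frac{4 \left(-8 + t\right)^{2}}{t^{2}}$ ($L{\left(t \right)} = 4 \frac{\left(-8 + t\right)^{2} \frac{1}{t}}{t} = 4 \frac{\frac{1}{t} \left(-8 + t\right)^{2}}{t} = 4 \frac{\left(-8 + t\right)^{2}}{t^{2}} = \frac{4 \left(-8 + t\right)^{2}}{t^{2}}$)
$\left(-88\right) \left(-121\right) \left(-93\right) + L{\left(-264 \right)} = \left(-88\right) \left(-121\right) \left(-93\right) + \frac{4 \left(-8 - 264\right)^{2}}{69696} = 10648 \left(-93\right) + 4 \cdot \frac{1}{69696} \left(-272\right)^{2} = -990264 + 4 \cdot \frac{1}{69696} \cdot 73984 = -990264 + \frac{4624}{1089} = - \frac{1078392872}{1089}$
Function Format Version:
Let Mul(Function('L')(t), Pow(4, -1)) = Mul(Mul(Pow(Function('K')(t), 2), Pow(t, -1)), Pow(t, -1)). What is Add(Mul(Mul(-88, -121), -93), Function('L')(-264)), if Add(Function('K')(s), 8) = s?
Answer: Rational(-1078392872, 1089) ≈ -9.9026e+5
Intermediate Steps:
Function('K')(s) = Add(-8, s)
Function('L')(t) = Mul(4, Pow(t, -2), Pow(Add(-8, t), 2)) (Function('L')(t) = Mul(4, Mul(Mul(Pow(Add(-8, t), 2), Pow(t, -1)), Pow(t, -1))) = Mul(4, Mul(Mul(Pow(t, -1), Pow(Add(-8, t), 2)), Pow(t, -1))) = Mul(4, Mul(Pow(t, -2), Pow(Add(-8, t), 2))) = Mul(4, Pow(t, -2), Pow(Add(-8, t), 2)))
Add(Mul(Mul(-88, -121), -93), Function('L')(-264)) = Add(Mul(Mul(-88, -121), -93), Mul(4, Pow(-264, -2), Pow(Add(-8, -264), 2))) = Add(Mul(10648, -93), Mul(4, Rational(1, 69696), Pow(-272, 2))) = Add(-990264, Mul(4, Rational(1, 69696), 73984)) = Add(-990264, Rational(4624, 1089)) = Rational(-1078392872, 1089)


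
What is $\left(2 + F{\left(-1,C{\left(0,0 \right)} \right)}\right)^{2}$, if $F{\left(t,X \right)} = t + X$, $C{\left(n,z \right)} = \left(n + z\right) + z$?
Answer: $1$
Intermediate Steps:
$C{\left(n,z \right)} = n + 2 z$
$F{\left(t,X \right)} = X + t$
$\left(2 + F{\left(-1,C{\left(0,0 \right)} \right)}\right)^{2} = \left(2 + \left(\left(0 + 2 \cdot 0\right) - 1\right)\right)^{2} = \left(2 + \left(\left(0 + 0\right) - 1\right)\right)^{2} = \left(2 + \left(0 - 1\right)\right)^{2} = \left(2 - 1\right)^{2} = 1^{2} = 1$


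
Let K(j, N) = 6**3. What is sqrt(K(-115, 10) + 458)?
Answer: sqrt(674) ≈ 25.962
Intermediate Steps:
K(j, N) = 216
sqrt(K(-115, 10) + 458) = sqrt(216 + 458) = sqrt(674)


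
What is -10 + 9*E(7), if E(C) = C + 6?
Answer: 107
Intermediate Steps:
E(C) = 6 + C
-10 + 9*E(7) = -10 + 9*(6 + 7) = -10 + 9*13 = -10 + 117 = 107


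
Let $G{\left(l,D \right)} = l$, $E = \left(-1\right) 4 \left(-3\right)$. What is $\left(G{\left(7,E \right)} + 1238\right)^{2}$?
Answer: $1550025$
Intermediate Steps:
$E = 12$ ($E = \left(-4\right) \left(-3\right) = 12$)
$\left(G{\left(7,E \right)} + 1238\right)^{2} = \left(7 + 1238\right)^{2} = 1245^{2} = 1550025$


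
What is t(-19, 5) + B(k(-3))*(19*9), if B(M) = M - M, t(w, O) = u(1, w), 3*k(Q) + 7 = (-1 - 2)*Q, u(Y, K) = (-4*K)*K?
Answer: -1444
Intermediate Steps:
u(Y, K) = -4*K²
k(Q) = -7/3 - Q (k(Q) = -7/3 + ((-1 - 2)*Q)/3 = -7/3 + (-3*Q)/3 = -7/3 - Q)
t(w, O) = -4*w²
B(M) = 0
t(-19, 5) + B(k(-3))*(19*9) = -4*(-19)² + 0*(19*9) = -4*361 + 0*171 = -1444 + 0 = -1444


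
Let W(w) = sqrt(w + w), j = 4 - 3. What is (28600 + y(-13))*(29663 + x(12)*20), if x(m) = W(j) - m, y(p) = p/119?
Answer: 100137855701/119 + 68067740*sqrt(2)/119 ≈ 8.4230e+8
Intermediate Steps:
y(p) = p/119 (y(p) = p*(1/119) = p/119)
j = 1
W(w) = sqrt(2)*sqrt(w) (W(w) = sqrt(2*w) = sqrt(2)*sqrt(w))
x(m) = sqrt(2) - m (x(m) = sqrt(2)*sqrt(1) - m = sqrt(2)*1 - m = sqrt(2) - m)
(28600 + y(-13))*(29663 + x(12)*20) = (28600 + (1/119)*(-13))*(29663 + (sqrt(2) - 1*12)*20) = (28600 - 13/119)*(29663 + (sqrt(2) - 12)*20) = 3403387*(29663 + (-12 + sqrt(2))*20)/119 = 3403387*(29663 + (-240 + 20*sqrt(2)))/119 = 3403387*(29423 + 20*sqrt(2))/119 = 100137855701/119 + 68067740*sqrt(2)/119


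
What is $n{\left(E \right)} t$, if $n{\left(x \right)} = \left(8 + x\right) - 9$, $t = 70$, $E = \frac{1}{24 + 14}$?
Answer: $- \frac{1295}{19} \approx -68.158$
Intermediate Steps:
$E = \frac{1}{38} \approx 0.026316$
$n{\left(x \right)} = -1 + x$
$n{\left(E \right)} t = \left(-1 + \frac{1}{38}\right) 70 = \left(- \frac{37}{38}\right) 70 = - \frac{1295}{19}$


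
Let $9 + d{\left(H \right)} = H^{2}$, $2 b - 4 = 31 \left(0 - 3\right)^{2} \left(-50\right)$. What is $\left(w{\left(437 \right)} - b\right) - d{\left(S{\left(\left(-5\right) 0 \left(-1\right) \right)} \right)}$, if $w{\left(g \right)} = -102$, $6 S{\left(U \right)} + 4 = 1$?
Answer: $\frac{27519}{4} \approx 6879.8$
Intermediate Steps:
$S{\left(U \right)} = - \frac{1}{2}$ ($S{\left(U \right)} = - \frac{2}{3} + \frac{1}{6} \cdot 1 = - \frac{2}{3} + \frac{1}{6} = - \frac{1}{2}$)
$b = -6973$ ($b = 2 + \frac{31 \left(0 - 3\right)^{2} \left(-50\right)}{2} = 2 + \frac{31 \left(-3\right)^{2} \left(-50\right)}{2} = 2 + \frac{31 \cdot 9 \left(-50\right)}{2} = 2 + \frac{279 \left(-50\right)}{2} = 2 + \frac{1}{2} \left(-13950\right) = 2 - 6975 = -6973$)
$d{\left(H \right)} = -9 + H^{2}$
$\left(w{\left(437 \right)} - b\right) - d{\left(S{\left(\left(-5\right) 0 \left(-1\right) \right)} \right)} = \left(-102 - -6973\right) - \left(-9 + \left(- \frac{1}{2}\right)^{2}\right) = \left(-102 + 6973\right) - \left(-9 + \frac{1}{4}\right) = 6871 - - \frac{35}{4} = 6871 + \frac{35}{4} = \frac{27519}{4}$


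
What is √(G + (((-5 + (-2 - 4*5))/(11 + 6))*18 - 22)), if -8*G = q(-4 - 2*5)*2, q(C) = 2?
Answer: 3*I*√6562/34 ≈ 7.1476*I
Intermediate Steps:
G = -½ (G = -2/4 = -⅛*4 = -½ ≈ -0.50000)
√(G + (((-5 + (-2 - 4*5))/(11 + 6))*18 - 22)) = √(-½ + (((-5 + (-2 - 4*5))/(11 + 6))*18 - 22)) = √(-½ + (((-5 + (-2 - 20))/17)*18 - 22)) = √(-½ + (((-5 - 22)*(1/17))*18 - 22)) = √(-½ + (-27*1/17*18 - 22)) = √(-½ + (-27/17*18 - 22)) = √(-½ + (-486/17 - 22)) = √(-½ - 860/17) = √(-1737/34) = 3*I*√6562/34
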